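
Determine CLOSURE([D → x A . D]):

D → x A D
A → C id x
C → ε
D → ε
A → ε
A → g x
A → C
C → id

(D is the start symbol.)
{ [D → . x A D], [D → .], [D → x A . D] }

Start with: [D → x A . D]
  [D → x A . D] has the dot before D: add [D → . x A D], [D → .]
No further items can be added.

CLOSURE = { [D → . x A D], [D → .], [D → x A . D] }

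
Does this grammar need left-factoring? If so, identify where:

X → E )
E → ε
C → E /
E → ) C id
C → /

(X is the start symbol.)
No, left-factoring is not needed

Left-factoring is needed when two productions for the same non-terminal
share a common prefix on the right-hand side.

Productions for E:
  E → ε
  E → ) C id
Productions for C:
  C → E /
  C → /

No common prefixes found.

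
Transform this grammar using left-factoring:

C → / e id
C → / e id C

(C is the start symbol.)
Left-factoring transforms A → αβ₁ | αβ₂ into A → αA' and A' → β₁ | β₂
(α is the longest common prefix among the alternatives). Repeat until
no nonterminal has two alternatives with a common prefix.

Round 1: C has alternatives sharing prefix '/ e id'. Introduce C': C → / e id C'
  Add: C' → ε
  Add: C' → C

No remaining common prefixes — done.

Resulting grammar:
C → / e id C'
C' → ε
C' → C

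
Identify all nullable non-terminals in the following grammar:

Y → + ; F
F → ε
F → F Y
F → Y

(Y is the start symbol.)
A non-terminal is nullable if it can derive ε (the empty string): either it has an ε-production, or it has a production whose right-hand side consists entirely of nullable non-terminals.

ε-productions: F → ε
So F is immediately nullable.
No further non-terminal can be added: every production for the remaining non-terminals contains a terminal or a non-nullable non-terminal.
Nullable = { 'F' }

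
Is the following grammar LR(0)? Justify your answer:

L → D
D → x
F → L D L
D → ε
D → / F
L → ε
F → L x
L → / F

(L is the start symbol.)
No. Shift-reduce conflict between [D → .] and [D → . / F]

A grammar is LR(0) if no state in the canonical LR(0) collection has:
  - both a shift item (dot before a terminal) and a complete item (shift-reduce conflict), or
  - two or more complete items (reduce-reduce conflict; the accept item [L' → L .] counts as a complete item here).

Augment with L' → L and build the canonical LR(0) collection (I0 = CLOSURE({[L' → . L]}), then GOTO on every symbol after a dot until no new states appear). It has 12 states:
  I0: { [D → . / F], [D → . x], [D → .], [L → . / F], [L → . D], [L → .], [L' → . L] }  — shift, 2 reduces
  I1: { [D → . / F], [D → . x], [D → .], [D → / . F], [F → . L D L], [F → . L x], [L → . / F], [L → . D], [L → .], [L → / . F] }  — shift, 2 reduces
  I2: { [L → D .] }  — reduce
  I3: { [L' → L .] }  — accept
  I4: { [D → x .] }  — reduce
  I5: { [D → / F .], [L → / F .] }  — 2 reduces
  I6: { [D → . / F], [D → . x], [D → .], [F → L . D L], [F → L . x] }  — shift, reduce
  I7: { [D → . / F], [D → . x], [D → .], [D → / . F], [F → . L D L], [F → . L x], [L → . / F], [L → . D], [L → .] }  — shift, 2 reduces
  I8: { [D → . / F], [D → . x], [D → .], [F → L D . L], [L → . / F], [L → . D], [L → .] }  — shift, 2 reduces
  I9: { [D → x .], [F → L x .] }  — 2 reduces
  I10: { [F → L D L .] }  — reduce
  I11: { [D → / F .] }  — reduce

Conflict in state I0:
  Shift-reduce conflict between [D → .] and [D → . / F]
So the grammar is NOT LR(0).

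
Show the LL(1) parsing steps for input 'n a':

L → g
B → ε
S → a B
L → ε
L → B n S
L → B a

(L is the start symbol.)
Stack is shown with the top on the left.

Stack    Input  Action
----------------------
L $      n a $  output L → B n S
B n S $  n a $  output B → ε
n S $    n a $  match 'n'
S $      a $    output S → a B
a B $    a $    match 'a'
B $      $      output B → ε
$        $      accept

The string is accepted.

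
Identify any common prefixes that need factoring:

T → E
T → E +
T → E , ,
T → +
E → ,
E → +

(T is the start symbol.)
Left-factoring is needed when two productions for the same non-terminal
share a common prefix on the right-hand side.

Productions for T:
  T → E
  T → E +
  T → E , ,
  T → +
Productions for E:
  E → ,
  E → +

Found common prefix 'E' in productions for T

Answer: Yes, T has productions with common prefix 'E'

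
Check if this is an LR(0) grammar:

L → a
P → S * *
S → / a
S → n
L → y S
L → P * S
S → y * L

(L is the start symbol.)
Augment with L' → L and build the canonical LR(0) collection (I0 = CLOSURE({[L' → . L]}), then GOTO on every symbol after a dot until no new states appear). It has 17 states:
  I0: { [L → . P * S], [L → . a], [L → . y S], [L' → . L], [P → . S * *], [S → . / a], [S → . n], [S → . y * L] }  — shift
  I1: { [S → / . a] }  — shift
  I2: { [L' → L .] }  — accept
  I3: { [L → P . * S] }  — shift
  I4: { [P → S . * *] }  — shift
  I5: { [L → a .] }  — reduce
  I6: { [S → n .] }  — reduce
  I7: { [L → y . S], [S → . / a], [S → . n], [S → . y * L], [S → y . * L] }  — shift
  I8: { [L → . P * S], [L → . a], [L → . y S], [P → . S * *], [S → . / a], [S → . n], [S → . y * L], [S → y * . L] }  — shift
  I9: { [L → y S .] }  — reduce
  I10: { [S → y . * L] }  — shift
  I11: { [S → y * L .] }  — reduce
  I12: { [P → S * . *] }  — shift
  I13: { [P → S * * .] }  — reduce
  I14: { [L → P * . S], [S → . / a], [S → . n], [S → . y * L] }  — shift
  I15: { [L → P * S .] }  — reduce
  I16: { [S → / a .] }  — reduce

Every state is either a pure shift/goto state or contains exactly one complete item and nothing to shift — no conflicts. The grammar is LR(0).

Answer: Yes, the grammar is LR(0)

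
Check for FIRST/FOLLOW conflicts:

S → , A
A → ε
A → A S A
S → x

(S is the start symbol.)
Nullable non-terminals: A.
FIRST sets used below: FIRST(A) = { ',', 'x', ε }, FIRST(S) = { ',', 'x' }

A: nullable alternative(s) A → ε; FOLLOW(A) = { $, ',', 'x' }
  A → ε: FIRST \ {ε} = { } — this is the only nullable alternative, skip
  A → A S A: FIRST \ {ε} = { ',', 'x' } — overlaps FOLLOW(A) on { ',', 'x' }: CONFLICT

S has no nullable alternative, so no FIRST/FOLLOW check is needed there.

So the grammar has 1 FIRST/FOLLOW conflict (marked CONFLICT above).

Answer: Yes. A → A S A with FOLLOW(A) on { ',', 'x' }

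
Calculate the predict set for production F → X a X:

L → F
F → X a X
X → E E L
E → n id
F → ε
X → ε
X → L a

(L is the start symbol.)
PREDICT(F → X a X) = (FIRST(RHS) \ {ε}) ∪ (FOLLOW(F) if ε ∈ FIRST(RHS), i.e. RHS ⇒* ε)
FIRST(X) = { 'a', 'n', ε }
FIRST(X a X) = { 'a', 'n' }
ε ∉ FIRST(X a X), so FOLLOW(F) is not added.
PREDICT(F → X a X) = { 'a', 'n' }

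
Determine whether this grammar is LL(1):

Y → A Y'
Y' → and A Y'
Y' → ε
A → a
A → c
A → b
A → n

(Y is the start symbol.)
Yes, the grammar is LL(1).

A grammar is LL(1) if for each non-terminal N with multiple productions, the predict sets of those productions are pairwise disjoint, where PREDICT(N → α) = (FIRST(α) \ {ε}) ∪ (FOLLOW(N) if α ⇒* ε).

Relevant sets:
  FOLLOW(Y') = { $ }

For Y':
  PREDICT(Y' → and A Y') = { 'and' }
  PREDICT(Y' → ε) = { $ }
For A:
  PREDICT(A → a) = { 'a' }
  PREDICT(A → c) = { 'c' }
  PREDICT(A → b) = { 'b' }
  PREDICT(A → n) = { 'n' }
Y has a single production, so nothing to check there.

All predict sets are disjoint. The grammar IS LL(1).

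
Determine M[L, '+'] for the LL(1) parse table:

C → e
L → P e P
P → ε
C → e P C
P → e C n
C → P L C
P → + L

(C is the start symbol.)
To find M[L, '+'], we find productions for L where '+' is in the predict set (PREDICT(N → α) = (FIRST(α) \ {ε}) ∪ (FOLLOW(N) if α ⇒* ε)).

Relevant sets:
  FIRST(P) = { '+', 'e', ε }

L → P e P: PREDICT = { '+', 'e' }
  '+' is in predict set, so this production goes in M[L, '+']

M[L, '+'] = L → P e P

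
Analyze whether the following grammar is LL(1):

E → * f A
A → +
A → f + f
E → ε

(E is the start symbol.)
Yes, the grammar is LL(1).

Relevant sets:
  FOLLOW(E) = { $ }

For E:
  PREDICT(E → '*' f A) = { '*' }
  PREDICT(E → ε) = { $ }
For A:
  PREDICT(A → '+') = { '+' }
  PREDICT(A → f '+' f) = { 'f' }

All predict sets are disjoint. The grammar IS LL(1).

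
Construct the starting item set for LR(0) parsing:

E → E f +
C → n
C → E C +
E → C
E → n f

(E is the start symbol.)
{ [C → . E C +], [C → . n], [E → . C], [E → . E f +], [E → . n f], [E' → . E] }

First, augment the grammar with E' → E
I₀ = CLOSURE({ [E' → . E] }):
  [E' → . E] has the dot before E: add [E → . E f +], [E → . C], [E → . n f]
  [E → . C] has the dot before C: add [C → . n], [C → . E C +]
No further items can be added.

I₀ = { [C → . E C +], [C → . n], [E → . C], [E → . E f +], [E → . n f], [E' → . E] }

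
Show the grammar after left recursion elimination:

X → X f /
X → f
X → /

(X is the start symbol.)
X is directly left-recursive. The standard transformation for
  A → A α₁ | ... | A α_m | β₁ | ... | β_n
is
  A  → β₁ A' | ... | β_n A'
  A' → α₁ A' | ... | α_m A' | ε

X → f becomes X → f X'
X → / becomes X → / X'
X → X f / becomes X' → f / X'
Add X' → ε

Resulting grammar:
X → f X'
X → / X'
X' → f / X'
X' → ε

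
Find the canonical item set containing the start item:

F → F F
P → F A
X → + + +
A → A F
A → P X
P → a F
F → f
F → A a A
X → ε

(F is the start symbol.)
First, augment the grammar with F' → F
I₀ = CLOSURE({ [F' → . F] }):
  [F' → . F] has the dot before F: add [F → . F F], [F → . f], [F → . A a A]
  [F → . A a A] has the dot before A: add [A → . A F], [A → . P X]
  [A → . P X] has the dot before P: add [P → . F A], [P → . a F]
No further items can be added.

I₀ = { [A → . A F], [A → . P X], [F → . A a A], [F → . F F], [F → . f], [F' → . F], [P → . F A], [P → . a F] }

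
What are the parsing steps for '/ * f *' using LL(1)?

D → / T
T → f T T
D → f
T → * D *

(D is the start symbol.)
Stack is shown with the top on the left.

Stack    Input      Action
--------------------------
D $      / * f * $  output D → / T
/ T $    / * f * $  match '/'
T $      * f * $    output T → * D *
* D * $  * f * $    match '*'
D * $    f * $      output D → f
f * $    f * $      match 'f'
* $      * $        match '*'
$        $          accept

The string is accepted.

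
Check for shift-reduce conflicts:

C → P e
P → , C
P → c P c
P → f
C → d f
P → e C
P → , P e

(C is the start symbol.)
No shift-reduce conflicts

A shift-reduce conflict occurs when an LR(0) state has both:
  - a complete (reduce) item [A → α .] (dot at the end), and
  - a shift item [B → β . c γ] (dot before a terminal).

Augment with C' → C and build the canonical LR(0) collection (I0 = CLOSURE({[C' → . C]}), then GOTO on every symbol after a dot until no new states appear). It has 16 states:
  I0: { [C → . P e], [C → . d f], [C' → . C], [P → . , C], [P → . , P e], [P → . c P c], [P → . e C], [P → . f] }  — shift
  I1: { [C → . P e], [C → . d f], [P → , . C], [P → , . P e], [P → . , C], [P → . , P e], [P → . c P c], [P → . e C], [P → . f] }  — shift
  I2: { [C' → C .] }  — accept
  I3: { [C → P . e] }  — shift
  I4: { [P → . , C], [P → . , P e], [P → . c P c], [P → . e C], [P → . f], [P → c . P c] }  — shift
  I5: { [C → d . f] }  — shift
  I6: { [C → . P e], [C → . d f], [P → . , C], [P → . , P e], [P → . c P c], [P → . e C], [P → . f], [P → e . C] }  — shift
  I7: { [P → f .] }  — reduce
  I8: { [P → e C .] }  — reduce
  I9: { [C → d f .] }  — reduce
  I10: { [P → c P . c] }  — shift
  I11: { [P → c P c .] }  — reduce
  I12: { [C → P e .] }  — reduce
  I13: { [P → , C .] }  — reduce
  I14: { [C → P . e], [P → , P . e] }  — shift
  I15: { [C → P e .], [P → , P e .] }  — 2 reduces

No state contains both a complete item and a shift item.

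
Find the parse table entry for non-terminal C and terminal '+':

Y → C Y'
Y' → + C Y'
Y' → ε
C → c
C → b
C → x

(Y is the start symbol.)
To find M[C, '+'], we find productions for C where '+' is in the predict set (PREDICT(N → α) = (FIRST(α) \ {ε}) ∪ (FOLLOW(N) if α ⇒* ε)).

C → c: PREDICT = { 'c' }
C → b: PREDICT = { 'b' }
C → x: PREDICT = { 'x' }

M[C, '+'] is empty (no production applies)

Answer: Empty (error entry)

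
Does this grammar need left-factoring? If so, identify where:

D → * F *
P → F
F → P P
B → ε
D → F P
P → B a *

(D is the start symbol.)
Left-factoring is needed when two productions for the same non-terminal
share a common prefix on the right-hand side.

Productions for D:
  D → * F *
  D → F P
Productions for P:
  P → F
  P → B a *

No common prefixes found.

Answer: No, left-factoring is not needed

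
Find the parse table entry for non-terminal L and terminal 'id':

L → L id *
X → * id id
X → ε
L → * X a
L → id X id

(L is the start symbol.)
L → L id *, L → id X id

To find M[L, 'id'], we find productions for L where 'id' is in the predict set (PREDICT(N → α) = (FIRST(α) \ {ε}) ∪ (FOLLOW(N) if α ⇒* ε)).

Relevant sets:
  FIRST(L) = { '*', 'id' }

L → L id *: PREDICT = { '*', 'id' }
  'id' is in predict set, so this production goes in M[L, 'id']
L → * X a: PREDICT = { '*' }
L → id X id: PREDICT = { 'id' }
  'id' is in predict set, so this production goes in M[L, 'id']

M[L, 'id'] = L → L id *, L → id X id  (a multiply-defined cell — the grammar is not LL(1))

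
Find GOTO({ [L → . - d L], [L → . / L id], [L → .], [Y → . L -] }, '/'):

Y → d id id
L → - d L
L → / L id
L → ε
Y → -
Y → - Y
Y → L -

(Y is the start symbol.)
GOTO(I, '/') = CLOSURE({ [A → αX.β] : [A → α.Xβ] ∈ I, X = '/' })

Items with dot before '/', with the dot advanced:
  [L → . / L id] → [L → / . L id]
Closure of the advanced items:
  [L → / . L id] has the dot before L: add [L → . - d L], [L → . / L id], [L → .]

GOTO = { [L → . - d L], [L → . / L id], [L → .], [L → / . L id] }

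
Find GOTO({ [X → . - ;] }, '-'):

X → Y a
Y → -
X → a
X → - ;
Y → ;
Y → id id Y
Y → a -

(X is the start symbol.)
GOTO(I, '-') = CLOSURE({ [A → αX.β] : [A → α.Xβ] ∈ I, X = '-' })

Items with dot before '-', with the dot advanced:
  [X → . - ;] → [X → - . ;]
Closure adds nothing (no advanced item has the dot before a non-terminal).

GOTO = { [X → - . ;] }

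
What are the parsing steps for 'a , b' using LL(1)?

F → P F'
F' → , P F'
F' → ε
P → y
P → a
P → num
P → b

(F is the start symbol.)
LL(1) parsing maintains a stack (initially the start symbol over $) and the input. At each step: if the stack top is a terminal, match it against the current input token; if it is a non-terminal N, replace it with the RHS of M[N, lookahead] (the unique production whose predict set contains the lookahead).

Stack is shown with the top on the left.

Stack     Input    Action
-------------------------
F $       a , b $  output F → P F'
P F' $    a , b $  output P → a
a F' $    a , b $  match 'a'
F' $      , b $    output F' → , P F'
, P F' $  , b $    match ','
P F' $    b $      output P → b
b F' $    b $      match 'b'
F' $      $        output F' → ε
$         $        accept

The string is accepted.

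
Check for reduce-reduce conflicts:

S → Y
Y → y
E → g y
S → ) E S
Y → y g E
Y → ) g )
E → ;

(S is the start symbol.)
A reduce-reduce conflict occurs when an LR(0) state has two complete items [A → α .] and [B → β .] — both call for a reduction, and with no lookahead the parser cannot choose between them.

Augment with S' → S and build the canonical LR(0) collection (I0 = CLOSURE({[S' → . S]}), then GOTO on every symbol after a dot until no new states appear). It has 14 states:
  I0: { [S → . ) E S], [S → . Y], [S' → . S], [Y → . ) g )], [Y → . y g E], [Y → . y] }  — shift
  I1: { [E → . ;], [E → . g y], [S → ) . E S], [Y → ) . g )] }  — shift
  I2: { [S' → S .] }  — accept
  I3: { [S → Y .] }  — reduce
  I4: { [Y → y . g E], [Y → y .] }  — shift, reduce
  I5: { [E → . ;], [E → . g y], [Y → y g . E] }  — shift
  I6: { [E → ; .] }  — reduce
  I7: { [Y → y g E .] }  — reduce
  I8: { [E → g . y] }  — shift
  I9: { [E → g y .] }  — reduce
  I10: { [S → ) E . S], [S → . ) E S], [S → . Y], [Y → . ) g )], [Y → . y g E], [Y → . y] }  — shift
  I11: { [E → g . y], [Y → ) g . )] }  — shift
  I12: { [Y → ) g ) .] }  — reduce
  I13: { [S → ) E S .] }  — reduce

No state contains more than one complete item.

Answer: No reduce-reduce conflicts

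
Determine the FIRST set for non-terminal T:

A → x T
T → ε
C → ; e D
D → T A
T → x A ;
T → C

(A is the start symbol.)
FIRST sets of the other non-terminals involved (by the same procedure, iterated to a fixed point):
  FIRST(C) = { ';' }

From T → ε:
  - ε-production, so ε ∈ FIRST(T)
From T → x A ;:
  - x is a terminal: add 'x' and stop
From T → C:
  - C is a non-terminal: add FIRST(C) \ {ε} = { ';' }
    C is not nullable, so stop

Collecting: FIRST(T) = { ';', 'x', ε }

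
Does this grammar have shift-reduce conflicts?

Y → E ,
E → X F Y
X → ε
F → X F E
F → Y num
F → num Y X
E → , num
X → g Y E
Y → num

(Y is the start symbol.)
Yes — I0: [X → .] vs [E → . , num]; I3: [X → .] vs [E → . , num]; I5: [X → .] vs [E → . , num]; I7: [X → .] vs [E → . , num]; I9: [X → .] vs [E → . , num]; I10: [X → .] vs [E → . , num]; I12: [X → .] vs [E → . , num]; I13: [X → .] vs [X → . g Y E]; I16: [X → .] vs [E → . , num]; I17: [F → X F E .] vs [Y → E . ,]

Augment with Y' → Y and build the canonical LR(0) collection (I0 = CLOSURE({[Y' → . Y]}), then GOTO on every symbol after a dot until no new states appear). It has 21 states:
  I0: { [E → . , num], [E → . X F Y], [X → . g Y E], [X → .], [Y → . E ,], [Y → . num], [Y' → . Y] }  — shift, reduce
  I1: { [E → , . num] }  — shift
  I2: { [Y → E . ,] }  — shift
  I3: { [E → . , num], [E → . X F Y], [E → X . F Y], [F → . X F E], [F → . Y num], [F → . num Y X], [X → . g Y E], [X → .], [Y → . E ,], [Y → . num] }  — shift, reduce
  I4: { [Y' → Y .] }  — accept
  I5: { [E → . , num], [E → . X F Y], [X → . g Y E], [X → .], [X → g . Y E], [Y → . E ,], [Y → . num] }  — shift, reduce
  I6: { [Y → num .] }  — reduce
  I7: { [E → . , num], [E → . X F Y], [X → . g Y E], [X → .], [X → g Y . E] }  — shift, reduce
  I8: { [X → g Y E .] }  — reduce
  I9: { [E → . , num], [E → . X F Y], [E → X F . Y], [X → . g Y E], [X → .], [Y → . E ,], [Y → . num] }  — shift, reduce
  I10: { [E → . , num], [E → . X F Y], [E → X . F Y], [F → . X F E], [F → . Y num], [F → . num Y X], [F → X . F E], [X → . g Y E], [X → .], [Y → . E ,], [Y → . num] }  — shift, reduce
  I11: { [F → Y . num] }  — shift
  I12: { [E → . , num], [E → . X F Y], [F → num . Y X], [X → . g Y E], [X → .], [Y → . E ,], [Y → . num], [Y → num .] }  — shift, 2 reduces
  I13: { [F → num Y . X], [X → . g Y E], [X → .] }  — shift, reduce
  I14: { [F → num Y X .] }  — reduce
  I15: { [F → Y num .] }  — reduce
  I16: { [E → . , num], [E → . X F Y], [E → X F . Y], [F → X F . E], [X → . g Y E], [X → .], [Y → . E ,], [Y → . num] }  — shift, reduce
  I17: { [F → X F E .], [Y → E . ,] }  — shift, reduce
  I18: { [E → X F Y .] }  — reduce
  I19: { [Y → E , .] }  — reduce
  I20: { [E → , num .] }  — reduce

I0 contains reduce item [X → .] and shift items [E → . , num], [X → . g Y E], [Y → . num] — shift-reduce conflict.
I3 contains reduce item [X → .] and shift items [E → . , num], [F → . num Y X], [X → . g Y E], [Y → . num] — shift-reduce conflict.
I5 contains reduce item [X → .] and shift items [E → . , num], [X → . g Y E], [Y → . num] — shift-reduce conflict.
I7 contains reduce item [X → .] and shift items [E → . , num], [X → . g Y E] — shift-reduce conflict.
I9 contains reduce item [X → .] and shift items [E → . , num], [X → . g Y E], [Y → . num] — shift-reduce conflict.
I10 contains reduce item [X → .] and shift items [E → . , num], [F → . num Y X], [X → . g Y E], [Y → . num] — shift-reduce conflict.
I12 contains reduce items [X → .], [Y → num .] and shift items [E → . , num], [X → . g Y E], [Y → . num] — shift-reduce conflict.
I13 contains reduce item [X → .] and shift item [X → . g Y E] — shift-reduce conflict.
I16 contains reduce item [X → .] and shift items [E → . , num], [X → . g Y E], [Y → . num] — shift-reduce conflict.
I17 contains reduce item [F → X F E .] and shift item [Y → E . ,] — shift-reduce conflict.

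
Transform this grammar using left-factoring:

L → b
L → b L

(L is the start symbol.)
L → b L'
L' → ε
L' → L

Left-factoring transforms A → αβ₁ | αβ₂ into A → αA' and A' → β₁ | β₂
(α is the longest common prefix among the alternatives). Repeat until
no nonterminal has two alternatives with a common prefix.

Round 1: L has alternatives sharing prefix 'b'. Introduce L': L → b L'
  Add: L' → ε
  Add: L' → L

No remaining common prefixes — done.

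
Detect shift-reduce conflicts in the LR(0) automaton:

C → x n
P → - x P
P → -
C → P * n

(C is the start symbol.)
Yes — I1: [P → - .] vs [P → - . x P]

A shift-reduce conflict occurs when an LR(0) state has both:
  - a complete (reduce) item [A → α .] (dot at the end), and
  - a shift item [B → β . c γ] (dot before a terminal).

Augment with C' → C and build the canonical LR(0) collection (I0 = CLOSURE({[C' → . C]}), then GOTO on every symbol after a dot until no new states appear). It has 10 states:
  I0: { [C → . P * n], [C → . x n], [C' → . C], [P → . - x P], [P → . -] }  — shift
  I1: { [P → - . x P], [P → - .] }  — shift, reduce
  I2: { [C' → C .] }  — accept
  I3: { [C → P . * n] }  — shift
  I4: { [C → x . n] }  — shift
  I5: { [C → x n .] }  — reduce
  I6: { [C → P * . n] }  — shift
  I7: { [C → P * n .] }  — reduce
  I8: { [P → - x . P], [P → . - x P], [P → . -] }  — shift
  I9: { [P → - x P .] }  — reduce

I1 contains reduce item [P → - .] and shift item [P → - . x P] — shift-reduce conflict.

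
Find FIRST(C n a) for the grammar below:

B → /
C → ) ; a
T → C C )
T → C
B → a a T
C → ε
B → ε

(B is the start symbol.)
FIRST sets of the non-terminals involved (from the grammar, by fixed-point iteration):
  FIRST(C) = { ')', ε }

To compute FIRST(C n a), process the symbols left to right:
Symbol C is a non-terminal. Add FIRST(C) \ {ε} = { ')' }
C is nullable (ε ∈ FIRST(C)), continue to the next symbol.
Symbol n is a terminal. Add 'n' and stop.
FIRST(C n a) = { ')', 'n' }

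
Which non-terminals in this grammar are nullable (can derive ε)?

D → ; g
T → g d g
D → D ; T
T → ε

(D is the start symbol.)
A non-terminal is nullable if it can derive ε (the empty string): either it has an ε-production, or it has a production whose right-hand side consists entirely of nullable non-terminals.

ε-productions: T → ε
So T is immediately nullable.
No further non-terminal can be added: every production for the remaining non-terminals contains a terminal or a non-nullable non-terminal.
Nullable = { 'T' }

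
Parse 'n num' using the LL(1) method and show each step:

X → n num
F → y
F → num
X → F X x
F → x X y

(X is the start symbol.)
LL(1) parsing maintains a stack (initially the start symbol over $) and the input. At each step: if the stack top is a terminal, match it against the current input token; if it is a non-terminal N, replace it with the RHS of M[N, lookahead] (the unique production whose predict set contains the lookahead).

Stack is shown with the top on the left.

Stack    Input    Action
------------------------
X $      n num $  output X → n num
n num $  n num $  match 'n'
num $    num $    match 'num'
$        $        accept

The string is accepted.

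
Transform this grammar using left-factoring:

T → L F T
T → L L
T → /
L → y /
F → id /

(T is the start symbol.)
T → L T'
T' → F T
T' → L
T → /
L → y /
F → id /

Left-factoring transforms A → αβ₁ | αβ₂ into A → αA' and A' → β₁ | β₂
(α is the longest common prefix among the alternatives). Repeat until
no nonterminal has two alternatives with a common prefix.

Round 1: T has alternatives sharing prefix 'L'. Introduce T': T → L T'
  Add: T' → F T
  Add: T' → L

No remaining common prefixes — done.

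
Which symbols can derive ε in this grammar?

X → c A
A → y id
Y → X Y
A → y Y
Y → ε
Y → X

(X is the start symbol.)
{ 'Y' }

ε-productions: Y → ε
So Y is immediately nullable.
No further non-terminal can be added: every production for the remaining non-terminals contains a terminal or a non-nullable non-terminal.
Nullable = { 'Y' }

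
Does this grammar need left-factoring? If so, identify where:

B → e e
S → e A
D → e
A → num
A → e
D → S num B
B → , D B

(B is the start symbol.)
No, left-factoring is not needed

Left-factoring is needed when two productions for the same non-terminal
share a common prefix on the right-hand side.

Productions for B:
  B → e e
  B → , D B
Productions for D:
  D → e
  D → S num B
Productions for A:
  A → num
  A → e

No common prefixes found.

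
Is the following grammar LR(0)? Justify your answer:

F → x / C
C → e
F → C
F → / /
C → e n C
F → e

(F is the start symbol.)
No. Shift-reduce conflict between [C → e .] and [C → e . n C]

A grammar is LR(0) if no state in the canonical LR(0) collection has:
  - both a shift item (dot before a terminal) and a complete item (shift-reduce conflict), or
  - two or more complete items (reduce-reduce conflict; the accept item [F' → F .] counts as a complete item here).

Augment with F' → F and build the canonical LR(0) collection (I0 = CLOSURE({[F' → . F]}), then GOTO on every symbol after a dot until no new states appear). It has 12 states:
  I0: { [C → . e n C], [C → . e], [F → . / /], [F → . C], [F → . e], [F → . x / C], [F' → . F] }  — shift
  I1: { [F → / . /] }  — shift
  I2: { [F → C .] }  — reduce
  I3: { [F' → F .] }  — accept
  I4: { [C → e . n C], [C → e .], [F → e .] }  — shift, 2 reduces
  I5: { [F → x . / C] }  — shift
  I6: { [C → . e n C], [C → . e], [F → x / . C] }  — shift
  I7: { [F → x / C .] }  — reduce
  I8: { [C → e . n C], [C → e .] }  — shift, reduce
  I9: { [C → . e n C], [C → . e], [C → e n . C] }  — shift
  I10: { [C → e n C .] }  — reduce
  I11: { [F → / / .] }  — reduce

Conflict in state I4:
  Shift-reduce conflict between [C → e .] and [C → e . n C]
So the grammar is NOT LR(0).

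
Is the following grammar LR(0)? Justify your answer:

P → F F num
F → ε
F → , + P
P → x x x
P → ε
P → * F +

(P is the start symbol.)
No. Shift-reduce conflict between [F → .] and [F → . , + P]

Augment with P' → P and build the canonical LR(0) collection (I0 = CLOSURE({[P' → . P]}), then GOTO on every symbol after a dot until no new states appear). It has 14 states:
  I0: { [F → . , + P], [F → .], [P → . * F +], [P → . F F num], [P → . x x x], [P → .], [P' → . P] }  — shift, 2 reduces
  I1: { [F → . , + P], [F → .], [P → * . F +] }  — shift, reduce
  I2: { [F → , . + P] }  — shift
  I3: { [F → . , + P], [F → .], [P → F . F num] }  — shift, reduce
  I4: { [P' → P .] }  — accept
  I5: { [P → x . x x] }  — shift
  I6: { [P → x x . x] }  — shift
  I7: { [P → x x x .] }  — reduce
  I8: { [P → F F . num] }  — shift
  I9: { [P → F F num .] }  — reduce
  I10: { [F → , + . P], [F → . , + P], [F → .], [P → . * F +], [P → . F F num], [P → . x x x], [P → .] }  — shift, 2 reduces
  I11: { [F → , + P .] }  — reduce
  I12: { [P → * F . +] }  — shift
  I13: { [P → * F + .] }  — reduce

Conflict in state I0:
  Shift-reduce conflict between [F → .] and [F → . , + P]
So the grammar is NOT LR(0).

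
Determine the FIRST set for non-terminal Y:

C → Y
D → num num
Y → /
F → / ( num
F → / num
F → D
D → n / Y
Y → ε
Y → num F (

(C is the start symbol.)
{ '/', 'num', ε }

To compute FIRST(Y), examine every production with Y on the left-hand side, reading each right-hand side left to right until a non-nullable symbol is reached.

From Y → /:
  - '/' is a terminal: add '/' and stop
From Y → ε:
  - ε-production, so ε ∈ FIRST(Y)
From Y → num F (:
  - num is a terminal: add 'num' and stop

Collecting: FIRST(Y) = { '/', 'num', ε }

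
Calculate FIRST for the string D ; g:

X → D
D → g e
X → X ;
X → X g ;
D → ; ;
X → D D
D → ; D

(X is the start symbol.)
FIRST sets of the non-terminals involved (from the grammar, by fixed-point iteration):
  FIRST(D) = { ';', 'g' }

To compute FIRST(D ; g), process the symbols left to right:
Symbol D is a non-terminal. Add FIRST(D) \ {ε} = { ';', 'g' }
D is not nullable (ε ∉ FIRST(D)), so stop here.
FIRST(D ; g) = { ';', 'g' }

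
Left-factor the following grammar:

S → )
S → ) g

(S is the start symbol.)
S → ) S'
S' → ε
S' → g

Left-factoring transforms A → αβ₁ | αβ₂ into A → αA' and A' → β₁ | β₂
(α is the longest common prefix among the alternatives). Repeat until
no nonterminal has two alternatives with a common prefix.

Round 1: S has alternatives sharing prefix ')'. Introduce S': S → ) S'
  Add: S' → ε
  Add: S' → g

No remaining common prefixes — done.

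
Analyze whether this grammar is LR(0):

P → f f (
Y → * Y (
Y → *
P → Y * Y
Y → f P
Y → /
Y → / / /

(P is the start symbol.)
No. Shift-reduce conflict between [Y → * .] and [Y → . *]

Augment with P' → P and build the canonical LR(0) collection (I0 = CLOSURE({[P' → . P]}), then GOTO on every symbol after a dot until no new states appear). It has 16 states:
  I0: { [P → . Y * Y], [P → . f f (], [P' → . P], [Y → . * Y (], [Y → . *], [Y → . / / /], [Y → . /], [Y → . f P] }  — shift
  I1: { [Y → * . Y (], [Y → * .], [Y → . * Y (], [Y → . *], [Y → . / / /], [Y → . /], [Y → . f P] }  — shift, reduce
  I2: { [Y → / . / /], [Y → / .] }  — shift, reduce
  I3: { [P' → P .] }  — accept
  I4: { [P → Y . * Y] }  — shift
  I5: { [P → . Y * Y], [P → . f f (], [P → f . f (], [Y → . * Y (], [Y → . *], [Y → . / / /], [Y → . /], [Y → . f P], [Y → f . P] }  — shift
  I6: { [Y → f P .] }  — reduce
  I7: { [P → . Y * Y], [P → . f f (], [P → f . f (], [P → f f . (], [Y → . * Y (], [Y → . *], [Y → . / / /], [Y → . /], [Y → . f P], [Y → f . P] }  — shift
  I8: { [P → f f ( .] }  — reduce
  I9: { [P → Y * . Y], [Y → . * Y (], [Y → . *], [Y → . / / /], [Y → . /], [Y → . f P] }  — shift
  I10: { [P → Y * Y .] }  — reduce
  I11: { [P → . Y * Y], [P → . f f (], [Y → . * Y (], [Y → . *], [Y → . / / /], [Y → . /], [Y → . f P], [Y → f . P] }  — shift
  I12: { [Y → / / . /] }  — shift
  I13: { [Y → / / / .] }  — reduce
  I14: { [Y → * Y . (] }  — shift
  I15: { [Y → * Y ( .] }  — reduce

Conflict in state I1:
  Shift-reduce conflict between [Y → * .] and [Y → . *]
So the grammar is NOT LR(0).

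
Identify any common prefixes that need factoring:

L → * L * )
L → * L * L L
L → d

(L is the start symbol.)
Yes, L has productions with common prefix '* L *'

Left-factoring is needed when two productions for the same non-terminal
share a common prefix on the right-hand side.

Productions for L:
  L → * L * )
  L → * L * L L
  L → d

Found common prefix '* L *' in productions for L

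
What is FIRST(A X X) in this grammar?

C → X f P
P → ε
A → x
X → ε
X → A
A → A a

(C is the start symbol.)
FIRST sets of the non-terminals involved (from the grammar, by fixed-point iteration):
  FIRST(A) = { 'x' }

To compute FIRST(A X X), process the symbols left to right:
Symbol A is a non-terminal. Add FIRST(A) \ {ε} = { 'x' }
A is not nullable (ε ∉ FIRST(A)), so stop here.
FIRST(A X X) = { 'x' }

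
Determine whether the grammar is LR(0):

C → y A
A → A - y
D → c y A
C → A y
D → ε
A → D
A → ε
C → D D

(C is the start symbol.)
No. Shift-reduce conflict between [A → .] and [C → . y A]

Augment with C' → C and build the canonical LR(0) collection (I0 = CLOSURE({[C' → . C]}), then GOTO on every symbol after a dot until no new states appear). It has 14 states:
  I0: { [A → . A - y], [A → . D], [A → .], [C → . A y], [C → . D D], [C → . y A], [C' → . C], [D → . c y A], [D → .] }  — shift, 2 reduces
  I1: { [A → A . - y], [C → A . y] }  — shift
  I2: { [C' → C .] }  — accept
  I3: { [A → D .], [C → D . D], [D → . c y A], [D → .] }  — shift, 2 reduces
  I4: { [D → c . y A] }  — shift
  I5: { [A → . A - y], [A → . D], [A → .], [C → y . A], [D → . c y A], [D → .] }  — shift, 2 reduces
  I6: { [A → A . - y], [C → y A .] }  — shift, reduce
  I7: { [A → D .] }  — reduce
  I8: { [A → A - . y] }  — shift
  I9: { [A → A - y .] }  — reduce
  I10: { [A → . A - y], [A → . D], [A → .], [D → . c y A], [D → .], [D → c y . A] }  — shift, 2 reduces
  I11: { [A → A . - y], [D → c y A .] }  — shift, reduce
  I12: { [C → D D .] }  — reduce
  I13: { [C → A y .] }  — reduce

Conflict in state I0:
  Shift-reduce conflict between [A → .] and [C → . y A]
So the grammar is NOT LR(0).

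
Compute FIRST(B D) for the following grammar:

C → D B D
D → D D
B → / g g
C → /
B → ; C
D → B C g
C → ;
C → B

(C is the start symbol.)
FIRST sets of the non-terminals involved (from the grammar, by fixed-point iteration):
  FIRST(B) = { '/', ';' }

To compute FIRST(B D), process the symbols left to right:
Symbol B is a non-terminal. Add FIRST(B) \ {ε} = { '/', ';' }
B is not nullable (ε ∉ FIRST(B)), so stop here.
FIRST(B D) = { '/', ';' }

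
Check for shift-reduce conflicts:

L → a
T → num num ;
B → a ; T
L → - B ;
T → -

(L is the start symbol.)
Augment with L' → L and build the canonical LR(0) collection (I0 = CLOSURE({[L' → . L]}), then GOTO on every symbol after a dot until no new states appear). It has 13 states:
  I0: { [L → . - B ;], [L → . a], [L' → . L] }  — shift
  I1: { [B → . a ; T], [L → - . B ;] }  — shift
  I2: { [L' → L .] }  — accept
  I3: { [L → a .] }  — reduce
  I4: { [L → - B . ;] }  — shift
  I5: { [B → a . ; T] }  — shift
  I6: { [B → a ; . T], [T → . -], [T → . num num ;] }  — shift
  I7: { [T → - .] }  — reduce
  I8: { [B → a ; T .] }  — reduce
  I9: { [T → num . num ;] }  — shift
  I10: { [T → num num . ;] }  — shift
  I11: { [T → num num ; .] }  — reduce
  I12: { [L → - B ; .] }  — reduce

No state contains both a complete item and a shift item.

Answer: No shift-reduce conflicts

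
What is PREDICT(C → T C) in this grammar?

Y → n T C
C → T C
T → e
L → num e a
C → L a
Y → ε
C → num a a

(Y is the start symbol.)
{ 'e' }

PREDICT(C → T C) = (FIRST(RHS) \ {ε}) ∪ (FOLLOW(C) if ε ∈ FIRST(RHS), i.e. RHS ⇒* ε)
FIRST(T) = { 'e' }
FIRST(T C) = { 'e' }
ε ∉ FIRST(T C), so FOLLOW(C) is not added.
PREDICT(C → T C) = { 'e' }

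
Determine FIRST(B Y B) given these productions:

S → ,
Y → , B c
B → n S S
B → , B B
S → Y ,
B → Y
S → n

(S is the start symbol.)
FIRST sets of the non-terminals involved (from the grammar, by fixed-point iteration):
  FIRST(B) = { ',', 'n' }

To compute FIRST(B Y B), process the symbols left to right:
Symbol B is a non-terminal. Add FIRST(B) \ {ε} = { ',', 'n' }
B is not nullable (ε ∉ FIRST(B)), so stop here.
FIRST(B Y B) = { ',', 'n' }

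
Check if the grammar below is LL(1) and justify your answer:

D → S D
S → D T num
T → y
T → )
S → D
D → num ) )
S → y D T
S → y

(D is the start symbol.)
No. Predict set conflict for D: { 'num' }

A grammar is LL(1) if for each non-terminal N with multiple productions, the predict sets of those productions are pairwise disjoint, where PREDICT(N → α) = (FIRST(α) \ {ε}) ∪ (FOLLOW(N) if α ⇒* ε).

Relevant sets:
  FIRST(S) = { 'num', 'y' }
  FIRST(D) = { 'num', 'y' }

For D:
  PREDICT(D → S D) = { 'num', 'y' }
  PREDICT(D → num ')' ')') = { 'num' }
For S:
  PREDICT(S → D T num) = { 'num', 'y' }
  PREDICT(S → D) = { 'num', 'y' }
  PREDICT(S → y D T) = { 'y' }
  PREDICT(S → y) = { 'y' }
For T:
  PREDICT(T → y) = { 'y' }
  PREDICT(T → ')') = { ')' }

Conflict found: Predict set conflict for D: { 'num' }
The grammar is NOT LL(1).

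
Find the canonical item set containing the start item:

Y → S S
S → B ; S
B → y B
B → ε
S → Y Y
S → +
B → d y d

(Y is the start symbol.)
{ [B → . d y d], [B → . y B], [B → .], [S → . +], [S → . B ; S], [S → . Y Y], [Y → . S S], [Y' → . Y] }

First, augment the grammar with Y' → Y
I₀ = CLOSURE({ [Y' → . Y] }):
  [Y' → . Y] has the dot before Y: add [Y → . S S]
  [Y → . S S] has the dot before S: add [S → . B ; S], [S → . Y Y], [S → . +]
  [S → . B ; S] has the dot before B: add [B → . y B], [B → .], [B → . d y d]
No further items can be added.

I₀ = { [B → . d y d], [B → . y B], [B → .], [S → . +], [S → . B ; S], [S → . Y Y], [Y → . S S], [Y' → . Y] }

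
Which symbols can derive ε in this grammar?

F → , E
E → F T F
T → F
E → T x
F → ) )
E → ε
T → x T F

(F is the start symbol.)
A non-terminal is nullable if it can derive ε (the empty string): either it has an ε-production, or it has a production whose right-hand side consists entirely of nullable non-terminals.

ε-productions: E → ε
So E is immediately nullable.
No further non-terminal can be added: every production for the remaining non-terminals contains a terminal or a non-nullable non-terminal.
Nullable = { 'E' }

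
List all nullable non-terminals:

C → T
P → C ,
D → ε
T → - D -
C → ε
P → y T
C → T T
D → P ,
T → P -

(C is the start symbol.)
{ 'C', 'D' }

ε-productions: D → ε, C → ε
So D, C are immediately nullable.
No further non-terminal can be added: every production for the remaining non-terminals contains a terminal or a non-nullable non-terminal.
Nullable = { 'C', 'D' }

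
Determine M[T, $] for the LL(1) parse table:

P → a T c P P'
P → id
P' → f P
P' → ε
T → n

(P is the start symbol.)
Empty (error entry)

To find M[T, $], we find productions for T where $ is in the predict set (PREDICT(N → α) = (FIRST(α) \ {ε}) ∪ (FOLLOW(N) if α ⇒* ε)).

T → n: PREDICT = { 'n' }

M[T, $] is empty (no production applies)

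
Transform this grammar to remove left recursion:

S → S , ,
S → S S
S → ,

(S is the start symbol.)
S is directly left-recursive. The standard transformation for
  A → A α₁ | ... | A α_m | β₁ | ... | β_n
is
  A  → β₁ A' | ... | β_n A'
  A' → α₁ A' | ... | α_m A' | ε

S → , becomes S → , S'
S → S , , becomes S' → , , S'
S → S S becomes S' → S S'
Add S' → ε

Resulting grammar:
S → , S'
S' → , , S'
S' → S S'
S' → ε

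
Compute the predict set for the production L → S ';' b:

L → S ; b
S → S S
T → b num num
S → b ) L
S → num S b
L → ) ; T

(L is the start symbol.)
{ 'b', 'num' }

PREDICT(L → S ';' b) = (FIRST(RHS) \ {ε}) ∪ (FOLLOW(L) if ε ∈ FIRST(RHS), i.e. RHS ⇒* ε)
FIRST(S) = { 'b', 'num' }
FIRST(S ';' b) = { 'b', 'num' }
ε ∉ FIRST(S ';' b), so FOLLOW(L) is not added.
PREDICT(L → S ';' b) = { 'b', 'num' }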